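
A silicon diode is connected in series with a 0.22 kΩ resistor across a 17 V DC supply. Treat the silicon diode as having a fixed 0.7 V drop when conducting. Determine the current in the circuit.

I ≈ 74 mA

KVL around the loop: 17 = V_D + I·R = 0.7 + I × 0.22 kΩ.
So I = (17 − 0.7) / 0.22 kΩ = 16.3 / 0.22 = 74.1 mA.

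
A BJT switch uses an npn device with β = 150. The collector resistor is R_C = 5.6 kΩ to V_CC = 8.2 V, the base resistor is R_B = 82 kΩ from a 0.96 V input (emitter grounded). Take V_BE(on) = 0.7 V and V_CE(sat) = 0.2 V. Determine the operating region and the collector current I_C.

Assume active. Base-emitter loop: I_B = (V_BB − V_BE)/R_B = (0.96 − 0.7)/82 = 0.00317 mA.
I_C = β·I_B = 150×0.00317 = 0.476 mA.
V_CE = V_CC − I_C·R_C = 8.2 − 0.476×5.6 = 5.54 V > V_CE(sat), so the active-region assumption holds.

active; I_C ≈ 0.48 mA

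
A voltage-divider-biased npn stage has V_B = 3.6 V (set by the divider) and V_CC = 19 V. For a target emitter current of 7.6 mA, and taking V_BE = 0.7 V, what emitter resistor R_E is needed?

V_E = V_B − V_BE = 3.6 − 0.7 = 2.9 V.
R_E = V_E / I_E = 2.9 / 7.6 = 0.382 kΩ.

R_E ≈ 0.38 kΩ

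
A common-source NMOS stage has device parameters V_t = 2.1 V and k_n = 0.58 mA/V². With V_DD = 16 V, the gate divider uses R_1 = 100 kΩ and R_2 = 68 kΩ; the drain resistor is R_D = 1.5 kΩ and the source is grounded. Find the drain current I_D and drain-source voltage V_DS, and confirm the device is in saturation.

V_G = V_DD·R_2/(R_1+R_2) = 16×68/168 = 6.48 V. With the source grounded, V_GS = V_G = 6.48 V.
Assume saturation: I_D = (k_n/2)(V_GS − V_t)² = (0.58/2)×(6.48 − 2.1)² = 0.29×4.38² = 5.55 mA.
V_DS = V_DD − I_D·R_D = 16 − 5.55×1.5 = 7.67 V.
Saturation requires V_DS ≥ V_GS − V_t = 4.38 V; 7.67 ≥ 4.38 ✓.

I_D ≈ 5.6 mA, V_DS ≈ 7.7 V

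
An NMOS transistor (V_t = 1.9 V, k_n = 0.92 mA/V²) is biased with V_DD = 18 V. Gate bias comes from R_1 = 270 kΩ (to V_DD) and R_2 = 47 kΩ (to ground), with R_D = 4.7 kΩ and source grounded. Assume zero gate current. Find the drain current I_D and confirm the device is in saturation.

V_G = V_DD·R_2/(R_1+R_2) = 18×47/317 = 2.67 V. With the source grounded, V_GS = V_G = 2.67 V.
Assume saturation: I_D = (k_n/2)(V_GS − V_t)² = (0.92/2)×(2.67 − 1.9)² = 0.46×0.769² = 0.272 mA.
V_DS = V_DD − I_D·R_D = 18 − 0.272×4.7 = 16.7 V.
Saturation requires V_DS ≥ V_GS − V_t = 0.769 V; 16.7 ≥ 0.769 ✓.

I_D ≈ 0.27 mA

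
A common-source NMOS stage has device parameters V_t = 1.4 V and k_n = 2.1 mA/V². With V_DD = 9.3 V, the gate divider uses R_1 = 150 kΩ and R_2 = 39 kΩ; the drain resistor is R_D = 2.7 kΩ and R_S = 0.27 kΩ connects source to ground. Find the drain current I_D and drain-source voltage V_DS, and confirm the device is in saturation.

I_D ≈ 0.22 mA, V_DS ≈ 8.6 V

V_G = V_DD·R_2/(R_1+R_2) = 9.3×39/189 = 1.92 V.
Assume saturation: I_D = (k_n/2)(V_GS − V_t)² with V_GS = V_G − I_D·R_S = 1.92 − 0.27·I_D.
Substituting gives 0.0765·I_D² − 1.29·I_D + 0.283 = 0, with roots I_D = 0.221 or 16.7 mA.
The root I_D = 16.7 mA gives V_GS = -2.59 V ≤ V_t, so take I_D = 0.221 mA.
Then V_GS = 1.86 V and V_DS = V_DD − I_D(R_D+R_S) = 9.3 − 0.221×2.97 = 8.64 V.
Saturation requires V_DS ≥ V_GS − V_t = 0.459 V; 8.64 ≥ 0.459 ✓.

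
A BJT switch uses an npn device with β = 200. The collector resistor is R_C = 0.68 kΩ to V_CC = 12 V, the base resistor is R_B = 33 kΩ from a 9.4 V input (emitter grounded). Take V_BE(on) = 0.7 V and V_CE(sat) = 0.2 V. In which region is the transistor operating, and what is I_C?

Assume active: I_B = (9.4 − 0.7)/33 = 0.264 mA, giving I_C = β·I_B = 52.7 mA.
But then V_CE = 12 − 52.7×0.68 = -23.9 V < V_CE(sat) = 0.2 V — impossible in the active region.
So the transistor is saturated. With V_CE = 0.2 V, I_C = (V_CC − 0.2)/R_C = 11.8/0.68 = 17.4 mA.
Check: β·I_B = 52.7 mA > I_C = 17.4 mA, confirming saturation.

saturation; I_C ≈ 17 mA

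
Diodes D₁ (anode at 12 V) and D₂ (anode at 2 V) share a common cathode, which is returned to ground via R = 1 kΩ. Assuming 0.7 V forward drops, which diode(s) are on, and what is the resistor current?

Assume both conduct. Then node N would need to be at both 12−0.7 = 11.3 V and 2−0.7 = 1.3 V, which is impossible.
Assume only D₁ conducts: V_N = 12 − 0.7 = 11.3 V, so I_R = 11.3/1 = 11.3 mA.
Check D₂: its anode-to-cathode voltage is 2 − 11.3 = -9.3 V < 0.7 V, so it is off. The assumption is consistent.

Only D₁ conducts; I_R ≈ 11 mA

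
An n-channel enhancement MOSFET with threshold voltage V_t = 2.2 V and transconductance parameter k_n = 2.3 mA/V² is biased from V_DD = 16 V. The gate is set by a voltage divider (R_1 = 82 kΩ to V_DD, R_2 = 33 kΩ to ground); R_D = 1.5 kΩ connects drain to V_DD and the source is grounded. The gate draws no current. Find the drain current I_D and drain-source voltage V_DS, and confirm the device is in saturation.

I_D ≈ 6.6 mA, V_DS ≈ 6.1 V

V_G = V_DD·R_2/(R_1+R_2) = 16×33/115 = 4.59 V. With the source grounded, V_GS = V_G = 4.59 V.
Assume saturation: I_D = (k_n/2)(V_GS − V_t)² = (2.3/2)×(4.59 − 2.2)² = 1.15×2.39² = 6.58 mA.
V_DS = V_DD − I_D·R_D = 16 − 6.58×1.5 = 6.14 V.
Saturation requires V_DS ≥ V_GS − V_t = 2.39 V; 6.14 ≥ 2.39 ✓.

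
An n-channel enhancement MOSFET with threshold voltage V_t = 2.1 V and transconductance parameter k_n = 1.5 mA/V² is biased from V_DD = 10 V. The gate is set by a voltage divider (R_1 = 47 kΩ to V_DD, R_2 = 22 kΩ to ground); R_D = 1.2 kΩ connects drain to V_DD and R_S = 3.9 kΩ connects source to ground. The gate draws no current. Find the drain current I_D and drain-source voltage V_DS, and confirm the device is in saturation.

I_D ≈ 0.16 mA, V_DS ≈ 9.2 V

V_G = V_DD·R_2/(R_1+R_2) = 10×22/69 = 3.19 V.
Assume saturation: I_D = (k_n/2)(V_GS − V_t)² with V_GS = V_G − I_D·R_S = 3.19 − 3.9·I_D.
Substituting gives 11.4·I_D² − 7.37·I_D + 0.888 = 0, with roots I_D = 0.16 or 0.485 mA.
The root I_D = 0.485 mA gives V_GS = 1.3 V ≤ V_t, so take I_D = 0.16 mA.
Then V_GS = 2.56 V and V_DS = V_DD − I_D(R_D+R_S) = 10 − 0.16×5.1 = 9.18 V.
Saturation requires V_DS ≥ V_GS − V_t = 0.463 V; 9.18 ≥ 0.463 ✓.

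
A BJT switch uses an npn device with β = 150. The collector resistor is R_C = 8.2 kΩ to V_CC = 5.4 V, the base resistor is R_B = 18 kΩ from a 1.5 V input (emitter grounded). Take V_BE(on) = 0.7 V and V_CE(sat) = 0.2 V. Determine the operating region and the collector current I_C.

saturation; I_C ≈ 0.63 mA

Assume active: I_B = (1.5 − 0.7)/18 = 0.0444 mA, giving I_C = β·I_B = 6.67 mA.
But then V_CE = 5.4 − 6.67×8.2 = -49.3 V < V_CE(sat) = 0.2 V — impossible in the active region.
So the transistor is saturated. With V_CE = 0.2 V, I_C = (V_CC − 0.2)/R_C = 5.2/8.2 = 0.634 mA.
Check: β·I_B = 6.67 mA > I_C = 0.634 mA, confirming saturation.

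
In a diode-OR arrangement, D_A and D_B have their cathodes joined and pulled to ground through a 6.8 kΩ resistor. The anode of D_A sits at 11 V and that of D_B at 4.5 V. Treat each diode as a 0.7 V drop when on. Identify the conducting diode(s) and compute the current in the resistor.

Assume both conduct. Then node N would need to be at both 11−0.7 = 10.3 V and 4.5−0.7 = 3.8 V, which is impossible.
Assume only D_A conducts: V_N = 11 − 0.7 = 10.3 V, so I_R = 10.3/6.8 = 1.51 mA.
Check D_B: its anode-to-cathode voltage is 4.5 − 10.3 = -5.8 V < 0.7 V, so it is off. The assumption is consistent.

Only D_A conducts; I_R ≈ 1.5 mA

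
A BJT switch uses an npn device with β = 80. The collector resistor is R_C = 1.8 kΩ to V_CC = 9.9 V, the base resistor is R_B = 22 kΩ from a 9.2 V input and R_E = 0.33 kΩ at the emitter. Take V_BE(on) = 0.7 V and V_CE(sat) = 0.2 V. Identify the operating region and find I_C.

saturation; I_C ≈ 4.5 mA

Assume active: I_B = (9.2 − 0.7)/(22 + 81×0.33) = 0.174 mA, I_C = β·I_B = 14 mA.
Then V_CE = 9.9 − 14×1.8 − 14.1×0.33 = -19.9 V < 0.2 V — the active assumption fails.
Re-solve with V_CE = 0.2 V. KCL at the emitter: V_E/R_E = (V_BB−0.7−V_E)/R_B + (V_CC−0.2−V_E)/R_C, giving V_E = 1.59 V.
I_C = (V_CC − 0.2 − V_E)/R_C = (9.7 − 1.59)/1.8 = 4.51 mA.
Check: I_B = (8.5 − 1.59)/22 = 0.314 mA, and β·I_B = 25.1 mA > I_C, confirming saturation.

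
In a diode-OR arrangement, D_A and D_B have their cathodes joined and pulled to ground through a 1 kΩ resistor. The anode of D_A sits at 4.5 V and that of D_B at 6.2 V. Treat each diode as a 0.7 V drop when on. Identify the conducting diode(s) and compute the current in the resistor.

Assume both conduct. Then node N would need to be at both 4.5−0.7 = 3.8 V and 6.2−0.7 = 5.5 V, which is impossible.
Assume only D_B conducts: V_N = 6.2 − 0.7 = 5.5 V, so I_R = 5.5/1 = 5.5 mA.
Check D_A: its anode-to-cathode voltage is 4.5 − 5.5 = -1 V < 0.7 V, so it is off. The assumption is consistent.

Only D_B conducts; I_R ≈ 5.5 mA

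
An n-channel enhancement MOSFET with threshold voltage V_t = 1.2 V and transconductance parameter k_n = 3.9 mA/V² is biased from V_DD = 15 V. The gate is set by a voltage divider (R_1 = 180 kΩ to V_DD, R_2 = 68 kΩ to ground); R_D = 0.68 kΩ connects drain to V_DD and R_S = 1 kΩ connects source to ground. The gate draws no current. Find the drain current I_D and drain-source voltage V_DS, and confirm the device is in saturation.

I_D ≈ 1.9 mA, V_DS ≈ 12 V

V_G = V_DD·R_2/(R_1+R_2) = 15×68/248 = 4.11 V.
Assume saturation: I_D = (k_n/2)(V_GS − V_t)² with V_GS = V_G − I_D·R_S = 4.11 − 1·I_D.
Substituting gives 1.95·I_D² − 12.4·I_D + 16.5 = 0, with roots I_D = 1.92 or 4.42 mA.
The root I_D = 4.42 mA gives V_GS = -0.305 V ≤ V_t, so take I_D = 1.92 mA.
Then V_GS = 2.19 V and V_DS = V_DD − I_D(R_D+R_S) = 15 − 1.92×1.68 = 11.8 V.
Saturation requires V_DS ≥ V_GS − V_t = 0.992 V; 11.8 ≥ 0.992 ✓.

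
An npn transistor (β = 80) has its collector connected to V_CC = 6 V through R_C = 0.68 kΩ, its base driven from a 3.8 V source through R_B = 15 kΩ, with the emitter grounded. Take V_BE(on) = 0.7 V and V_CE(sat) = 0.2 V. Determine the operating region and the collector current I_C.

Assume active: I_B = (3.8 − 0.7)/15 = 0.207 mA, giving I_C = β·I_B = 16.5 mA.
But then V_CE = 6 − 16.5×0.68 = -5.24 V < V_CE(sat) = 0.2 V — impossible in the active region.
So the transistor is saturated. With V_CE = 0.2 V, I_C = (V_CC − 0.2)/R_C = 5.8/0.68 = 8.53 mA.
Check: β·I_B = 16.5 mA > I_C = 8.53 mA, confirming saturation.

saturation; I_C ≈ 8.5 mA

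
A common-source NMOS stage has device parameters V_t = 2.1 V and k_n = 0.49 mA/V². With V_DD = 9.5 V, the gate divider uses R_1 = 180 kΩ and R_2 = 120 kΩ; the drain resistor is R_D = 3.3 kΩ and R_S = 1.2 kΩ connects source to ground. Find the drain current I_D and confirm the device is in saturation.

V_G = V_DD·R_2/(R_1+R_2) = 9.5×120/300 = 3.8 V.
Assume saturation: I_D = (k_n/2)(V_GS − V_t)² with V_GS = V_G − I_D·R_S = 3.8 − 1.2·I_D.
Substituting gives 0.353·I_D² − 2·I_D + 0.708 = 0, with roots I_D = 0.38 or 5.29 mA.
The root I_D = 5.29 mA gives V_GS = -2.55 V ≤ V_t, so take I_D = 0.38 mA.
Then V_GS = 3.34 V and V_DS = V_DD − I_D(R_D+R_S) = 9.5 − 0.38×4.5 = 7.79 V.
Saturation requires V_DS ≥ V_GS − V_t = 1.24 V; 7.79 ≥ 1.24 ✓.

I_D ≈ 0.38 mA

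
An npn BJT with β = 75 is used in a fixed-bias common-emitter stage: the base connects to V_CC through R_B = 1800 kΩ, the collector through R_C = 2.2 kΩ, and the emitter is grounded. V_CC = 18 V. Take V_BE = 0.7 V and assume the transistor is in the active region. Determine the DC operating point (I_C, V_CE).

I_C ≈ 0.72 mA, V_CE ≈ 16 V

Base loop: V_CC = I_B·R_B + V_BE, so I_B = (18 − 0.7)/1800 kΩ = 0.00961 mA.
In the active region I_C = β·I_B = 75 × 0.00961 = 0.721 mA.
Collector loop: V_CE = V_CC − I_C·R_C = 18 − 0.721×2.2 = 16.4 V.
Since V_CE = 16.4 V > V_CE(sat) ≈ 0.2 V, the transistor is in the active region as assumed.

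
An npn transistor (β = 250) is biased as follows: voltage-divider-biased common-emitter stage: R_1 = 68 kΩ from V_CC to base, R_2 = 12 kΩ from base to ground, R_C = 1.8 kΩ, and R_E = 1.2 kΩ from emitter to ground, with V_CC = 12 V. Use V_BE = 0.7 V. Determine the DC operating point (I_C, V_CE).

Thevenize the base divider: V_Th = V_CC·R_2/(R_1+R_2) = 12×12/80 = 1.8 V, R_Th = R_1‖R_2 = 10.2 kΩ.
Base-emitter loop: V_Th = I_B·R_Th + V_BE + (β+1)I_B·R_E, so I_B = (1.8 − 0.7) / (10.2 + 251×1.2) = 0.00353 mA.
I_C = β·I_B = 250×0.00353 = 0.883 mA, and I_E = (β+1)I_B = 0.887 mA.
V_CE = V_CC − I_C·R_C − I_E·R_E = 12 − 0.883×1.8 − 0.887×1.2 = 9.35 V.
V_CE = 9.35 V > 0.2 V confirms active-region operation.

I_C ≈ 0.88 mA, V_CE ≈ 9.3 V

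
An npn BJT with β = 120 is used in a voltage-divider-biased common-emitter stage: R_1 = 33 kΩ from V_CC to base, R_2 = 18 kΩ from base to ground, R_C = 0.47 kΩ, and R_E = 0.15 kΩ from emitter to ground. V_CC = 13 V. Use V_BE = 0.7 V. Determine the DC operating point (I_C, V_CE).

I_C ≈ 16 mA, V_CE ≈ 3.3 V

Thevenize the base divider: V_Th = V_CC·R_2/(R_1+R_2) = 13×18/51 = 4.59 V, R_Th = R_1‖R_2 = 11.6 kΩ.
Base-emitter loop: V_Th = I_B·R_Th + V_BE + (β+1)I_B·R_E, so I_B = (4.59 − 0.7) / (11.6 + 121×0.15) = 0.13 mA.
I_C = β·I_B = 120×0.13 = 15.7 mA, and I_E = (β+1)I_B = 15.8 mA.
V_CE = V_CC − I_C·R_C − I_E·R_E = 13 − 15.7×0.47 − 15.8×0.15 = 3.27 V.
V_CE = 3.27 V > 0.2 V confirms active-region operation.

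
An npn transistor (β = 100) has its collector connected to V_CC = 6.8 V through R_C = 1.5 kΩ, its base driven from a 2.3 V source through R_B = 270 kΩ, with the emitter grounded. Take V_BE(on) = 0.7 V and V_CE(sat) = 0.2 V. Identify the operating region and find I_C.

Assume active. Base-emitter loop: I_B = (V_BB − V_BE)/R_B = (2.3 − 0.7)/270 = 0.00593 mA.
I_C = β·I_B = 100×0.00593 = 0.593 mA.
V_CE = V_CC − I_C·R_C = 6.8 − 0.593×1.5 = 5.91 V > V_CE(sat), so the active-region assumption holds.

active; I_C ≈ 0.59 mA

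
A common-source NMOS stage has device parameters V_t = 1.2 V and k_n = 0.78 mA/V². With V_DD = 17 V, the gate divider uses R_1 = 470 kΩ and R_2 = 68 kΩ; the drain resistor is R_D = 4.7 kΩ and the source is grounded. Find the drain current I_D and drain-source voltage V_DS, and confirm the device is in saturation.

I_D ≈ 0.35 mA, V_DS ≈ 15 V

V_G = V_DD·R_2/(R_1+R_2) = 17×68/538 = 2.15 V. With the source grounded, V_GS = V_G = 2.15 V.
Assume saturation: I_D = (k_n/2)(V_GS − V_t)² = (0.78/2)×(2.15 − 1.2)² = 0.39×0.949² = 0.351 mA.
V_DS = V_DD − I_D·R_D = 17 − 0.351×4.7 = 15.4 V.
Saturation requires V_DS ≥ V_GS − V_t = 0.949 V; 15.4 ≥ 0.949 ✓.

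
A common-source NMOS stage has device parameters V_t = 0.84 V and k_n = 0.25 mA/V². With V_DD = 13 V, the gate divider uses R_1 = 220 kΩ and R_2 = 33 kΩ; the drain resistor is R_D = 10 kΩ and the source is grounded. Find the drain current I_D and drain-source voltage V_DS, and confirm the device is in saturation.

I_D ≈ 0.092 mA, V_DS ≈ 12 V

V_G = V_DD·R_2/(R_1+R_2) = 13×33/253 = 1.7 V. With the source grounded, V_GS = V_G = 1.7 V.
Assume saturation: I_D = (k_n/2)(V_GS − V_t)² = (0.25/2)×(1.7 − 0.84)² = 0.125×0.856² = 0.0915 mA.
V_DS = V_DD − I_D·R_D = 13 − 0.0915×10 = 12.1 V.
Saturation requires V_DS ≥ V_GS − V_t = 0.856 V; 12.1 ≥ 0.856 ✓.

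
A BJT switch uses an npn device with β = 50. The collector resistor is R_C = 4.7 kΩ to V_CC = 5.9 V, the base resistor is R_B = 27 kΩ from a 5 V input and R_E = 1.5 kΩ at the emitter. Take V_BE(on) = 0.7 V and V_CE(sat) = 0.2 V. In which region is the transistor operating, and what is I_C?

saturation; I_C ≈ 0.89 mA

Assume active: I_B = (5 − 0.7)/(27 + 51×1.5) = 0.0415 mA, I_C = β·I_B = 2.08 mA.
Then V_CE = 5.9 − 2.08×4.7 − 2.12×1.5 = -7.04 V < 0.2 V — the active assumption fails.
Re-solve with V_CE = 0.2 V. KCL at the emitter: V_E/R_E = (V_BB−0.7−V_E)/R_B + (V_CC−0.2−V_E)/R_C, giving V_E = 1.5 V.
I_C = (V_CC − 0.2 − V_E)/R_C = (5.7 − 1.5)/4.7 = 0.894 mA.
Check: I_B = (4.3 − 1.5)/27 = 0.104 mA, and β·I_B = 5.19 mA > I_C, confirming saturation.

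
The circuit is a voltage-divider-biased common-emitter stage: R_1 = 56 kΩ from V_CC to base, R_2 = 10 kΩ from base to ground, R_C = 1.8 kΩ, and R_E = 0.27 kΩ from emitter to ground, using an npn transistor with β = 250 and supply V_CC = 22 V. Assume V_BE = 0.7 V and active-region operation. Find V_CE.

Thevenize the base divider: V_Th = V_CC·R_2/(R_1+R_2) = 22×10/66 = 3.33 V, R_Th = R_1‖R_2 = 8.48 kΩ.
Base-emitter loop: V_Th = I_B·R_Th + V_BE + (β+1)I_B·R_E, so I_B = (3.33 − 0.7) / (8.48 + 251×0.27) = 0.0345 mA.
I_C = β·I_B = 250×0.0345 = 8.63 mA, and I_E = (β+1)I_B = 8.67 mA.
V_CE = V_CC − I_C·R_C − I_E·R_E = 22 − 8.63×1.8 − 8.67×0.27 = 4.12 V.
V_CE = 4.12 V > 0.2 V confirms active-region operation.

V_CE ≈ 4.1 V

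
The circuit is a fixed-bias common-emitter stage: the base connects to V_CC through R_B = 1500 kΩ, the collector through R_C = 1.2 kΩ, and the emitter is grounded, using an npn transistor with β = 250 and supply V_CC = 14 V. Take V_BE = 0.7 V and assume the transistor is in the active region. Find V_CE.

V_CE ≈ 11 V

Base loop: V_CC = I_B·R_B + V_BE, so I_B = (14 − 0.7)/1500 kΩ = 0.00887 mA.
In the active region I_C = β·I_B = 250 × 0.00887 = 2.22 mA.
Collector loop: V_CE = V_CC − I_C·R_C = 14 − 2.22×1.2 = 11.3 V.
Since V_CE = 11.3 V > V_CE(sat) ≈ 0.2 V, the transistor is in the active region as assumed.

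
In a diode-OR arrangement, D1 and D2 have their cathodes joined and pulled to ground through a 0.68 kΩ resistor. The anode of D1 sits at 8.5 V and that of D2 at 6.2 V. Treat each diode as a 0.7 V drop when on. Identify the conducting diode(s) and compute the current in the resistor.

Only D1 conducts; I_R ≈ 11 mA

Assume both conduct. Then node N would need to be at both 8.5−0.7 = 7.8 V and 6.2−0.7 = 5.5 V, which is impossible.
Assume only D1 conducts: V_N = 8.5 − 0.7 = 7.8 V, so I_R = 7.8/0.68 = 11.5 mA.
Check D2: its anode-to-cathode voltage is 6.2 − 7.8 = -1.6 V < 0.7 V, so it is off. The assumption is consistent.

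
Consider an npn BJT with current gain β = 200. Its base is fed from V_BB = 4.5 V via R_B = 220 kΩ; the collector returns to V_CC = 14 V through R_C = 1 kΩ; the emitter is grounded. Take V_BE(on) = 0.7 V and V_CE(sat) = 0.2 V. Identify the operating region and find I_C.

Assume active. Base-emitter loop: I_B = (V_BB − V_BE)/R_B = (4.5 − 0.7)/220 = 0.0173 mA.
I_C = β·I_B = 200×0.0173 = 3.45 mA.
V_CE = V_CC − I_C·R_C = 14 − 3.45×1 = 10.5 V > V_CE(sat), so the active-region assumption holds.

active; I_C ≈ 3.5 mA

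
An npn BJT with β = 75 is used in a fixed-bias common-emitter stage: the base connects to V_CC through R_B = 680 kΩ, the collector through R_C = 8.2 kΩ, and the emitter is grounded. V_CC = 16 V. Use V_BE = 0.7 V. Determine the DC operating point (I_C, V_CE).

I_C ≈ 1.7 mA, V_CE ≈ 2.2 V

Base loop: V_CC = I_B·R_B + V_BE, so I_B = (16 − 0.7)/680 kΩ = 0.0225 mA.
In the active region I_C = β·I_B = 75 × 0.0225 = 1.69 mA.
Collector loop: V_CE = V_CC − I_C·R_C = 16 − 1.69×8.2 = 2.16 V.
Since V_CE = 2.16 V > V_CE(sat) ≈ 0.2 V, the transistor is in the active region as assumed.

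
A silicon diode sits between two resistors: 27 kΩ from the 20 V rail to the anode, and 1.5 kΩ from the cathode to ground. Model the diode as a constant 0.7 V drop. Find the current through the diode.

I ≈ 0.68 mA

The two resistors are in series with the diode, so KVL gives 20 = I·27 + 0.7 + I·1.5.
I = (20 − 0.7) / (27 + 1.5) kΩ = 19.3 / 28.5 = 0.677 mA.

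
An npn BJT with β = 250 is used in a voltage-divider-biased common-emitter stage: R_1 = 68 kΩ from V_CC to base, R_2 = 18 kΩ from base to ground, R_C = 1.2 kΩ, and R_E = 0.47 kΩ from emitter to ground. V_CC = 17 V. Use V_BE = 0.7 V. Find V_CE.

Thevenize the base divider: V_Th = V_CC·R_2/(R_1+R_2) = 17×18/86 = 3.56 V, R_Th = R_1‖R_2 = 14.2 kΩ.
Base-emitter loop: V_Th = I_B·R_Th + V_BE + (β+1)I_B·R_E, so I_B = (3.56 − 0.7) / (14.2 + 251×0.47) = 0.0216 mA.
I_C = β·I_B = 250×0.0216 = 5.4 mA, and I_E = (β+1)I_B = 5.43 mA.
V_CE = V_CC − I_C·R_C − I_E·R_E = 17 − 5.4×1.2 − 5.43×0.47 = 7.96 V.
V_CE = 7.96 V > 0.2 V confirms active-region operation.

V_CE ≈ 8 V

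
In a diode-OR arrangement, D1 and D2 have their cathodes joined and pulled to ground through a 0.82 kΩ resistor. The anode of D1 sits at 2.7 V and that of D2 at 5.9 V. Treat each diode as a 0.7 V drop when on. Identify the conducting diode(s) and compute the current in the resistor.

Only D2 conducts; I_R ≈ 6.3 mA

Assume both conduct. Then node N would need to be at both 2.7−0.7 = 2 V and 5.9−0.7 = 5.2 V, which is impossible.
Assume only D2 conducts: V_N = 5.9 − 0.7 = 5.2 V, so I_R = 5.2/0.82 = 6.34 mA.
Check D1: its anode-to-cathode voltage is 2.7 − 5.2 = -2.5 V < 0.7 V, so it is off. The assumption is consistent.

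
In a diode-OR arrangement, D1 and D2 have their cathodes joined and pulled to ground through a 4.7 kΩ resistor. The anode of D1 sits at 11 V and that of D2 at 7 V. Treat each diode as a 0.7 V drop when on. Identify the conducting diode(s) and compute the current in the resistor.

Only D1 conducts; I_R ≈ 2.2 mA

Assume both conduct. Then node N would need to be at both 11−0.7 = 10.3 V and 7−0.7 = 6.3 V, which is impossible.
Assume only D1 conducts: V_N = 11 − 0.7 = 10.3 V, so I_R = 10.3/4.7 = 2.19 mA.
Check D2: its anode-to-cathode voltage is 7 − 10.3 = -3.3 V < 0.7 V, so it is off. The assumption is consistent.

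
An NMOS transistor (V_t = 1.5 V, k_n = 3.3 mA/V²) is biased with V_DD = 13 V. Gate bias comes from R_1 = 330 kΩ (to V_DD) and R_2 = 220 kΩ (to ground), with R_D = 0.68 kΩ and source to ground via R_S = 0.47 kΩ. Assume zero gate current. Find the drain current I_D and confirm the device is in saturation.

I_D ≈ 4.4 mA

V_G = V_DD·R_2/(R_1+R_2) = 13×220/550 = 5.2 V.
Assume saturation: I_D = (k_n/2)(V_GS − V_t)² with V_GS = V_G − I_D·R_S = 5.2 − 0.47·I_D.
Substituting gives 0.364·I_D² − 6.74·I_D + 22.6 = 0, with roots I_D = 4.4 or 14.1 mA.
The root I_D = 14.1 mA gives V_GS = -1.42 V ≤ V_t, so take I_D = 4.4 mA.
Then V_GS = 3.13 V and V_DS = V_DD − I_D(R_D+R_S) = 13 − 4.4×1.15 = 7.94 V.
Saturation requires V_DS ≥ V_GS − V_t = 1.63 V; 7.94 ≥ 1.63 ✓.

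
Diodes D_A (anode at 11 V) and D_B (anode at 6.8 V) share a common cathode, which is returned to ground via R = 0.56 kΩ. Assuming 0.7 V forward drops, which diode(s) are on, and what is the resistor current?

Assume both conduct. Then node N would need to be at both 11−0.7 = 10.3 V and 6.8−0.7 = 6.1 V, which is impossible.
Assume only D_A conducts: V_N = 11 − 0.7 = 10.3 V, so I_R = 10.3/0.56 = 18.4 mA.
Check D_B: its anode-to-cathode voltage is 6.8 − 10.3 = -3.5 V < 0.7 V, so it is off. The assumption is consistent.

Only D_A conducts; I_R ≈ 18 mA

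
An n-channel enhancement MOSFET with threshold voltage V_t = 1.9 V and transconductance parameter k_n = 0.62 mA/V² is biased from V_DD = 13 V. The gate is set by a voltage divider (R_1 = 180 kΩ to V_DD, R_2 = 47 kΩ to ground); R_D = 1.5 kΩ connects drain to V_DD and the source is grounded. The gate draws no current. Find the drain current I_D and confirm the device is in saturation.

V_G = V_DD·R_2/(R_1+R_2) = 13×47/227 = 2.69 V. With the source grounded, V_GS = V_G = 2.69 V.
Assume saturation: I_D = (k_n/2)(V_GS − V_t)² = (0.62/2)×(2.69 − 1.9)² = 0.31×0.792² = 0.194 mA.
V_DS = V_DD − I_D·R_D = 13 − 0.194×1.5 = 12.7 V.
Saturation requires V_DS ≥ V_GS − V_t = 0.792 V; 12.7 ≥ 0.792 ✓.

I_D ≈ 0.19 mA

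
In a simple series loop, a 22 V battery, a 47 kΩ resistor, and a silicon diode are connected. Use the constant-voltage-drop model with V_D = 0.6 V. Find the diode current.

KVL around the loop: 22 = V_D + I·R = 0.6 + I × 47 kΩ.
So I = (22 − 0.6) / 47 kΩ = 21.4 / 47 = 0.455 mA.

I ≈ 0.46 mA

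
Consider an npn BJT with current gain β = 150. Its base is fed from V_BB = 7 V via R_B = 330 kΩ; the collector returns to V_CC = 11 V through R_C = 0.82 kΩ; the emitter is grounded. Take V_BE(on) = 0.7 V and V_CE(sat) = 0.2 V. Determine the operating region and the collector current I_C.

active; I_C ≈ 2.9 mA

Assume active. Base-emitter loop: I_B = (V_BB − V_BE)/R_B = (7 − 0.7)/330 = 0.0191 mA.
I_C = β·I_B = 150×0.0191 = 2.86 mA.
V_CE = V_CC − I_C·R_C = 11 − 2.86×0.82 = 8.65 V > V_CE(sat), so the active-region assumption holds.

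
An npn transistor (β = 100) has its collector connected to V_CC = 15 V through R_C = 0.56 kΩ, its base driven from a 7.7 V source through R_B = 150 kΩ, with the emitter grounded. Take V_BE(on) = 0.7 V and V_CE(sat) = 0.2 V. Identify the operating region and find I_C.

Assume active. Base-emitter loop: I_B = (V_BB − V_BE)/R_B = (7.7 − 0.7)/150 = 0.0467 mA.
I_C = β·I_B = 100×0.0467 = 4.67 mA.
V_CE = V_CC − I_C·R_C = 15 − 4.67×0.56 = 12.4 V > V_CE(sat), so the active-region assumption holds.

active; I_C ≈ 4.7 mA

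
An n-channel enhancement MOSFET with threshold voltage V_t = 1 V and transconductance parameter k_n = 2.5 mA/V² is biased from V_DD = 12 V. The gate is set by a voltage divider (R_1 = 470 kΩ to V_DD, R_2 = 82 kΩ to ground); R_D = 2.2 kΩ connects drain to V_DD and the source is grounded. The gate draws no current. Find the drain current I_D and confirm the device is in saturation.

I_D ≈ 0.77 mA

V_G = V_DD·R_2/(R_1+R_2) = 12×82/552 = 1.78 V. With the source grounded, V_GS = V_G = 1.78 V.
Assume saturation: I_D = (k_n/2)(V_GS − V_t)² = (2.5/2)×(1.78 − 1)² = 1.25×0.783² = 0.766 mA.
V_DS = V_DD − I_D·R_D = 12 − 0.766×2.2 = 10.3 V.
Saturation requires V_DS ≥ V_GS − V_t = 0.783 V; 10.3 ≥ 0.783 ✓.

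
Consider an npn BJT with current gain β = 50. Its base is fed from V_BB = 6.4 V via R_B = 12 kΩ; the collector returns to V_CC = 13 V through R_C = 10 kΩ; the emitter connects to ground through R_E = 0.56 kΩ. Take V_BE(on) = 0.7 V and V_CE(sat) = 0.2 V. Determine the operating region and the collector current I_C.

saturation; I_C ≈ 1.2 mA

Assume active: I_B = (6.4 − 0.7)/(12 + 51×0.56) = 0.141 mA, I_C = β·I_B = 7.03 mA.
Then V_CE = 13 − 7.03×10 − 7.17×0.56 = -61.3 V < 0.2 V — the active assumption fails.
Re-solve with V_CE = 0.2 V. KCL at the emitter: V_E/R_E = (V_BB−0.7−V_E)/R_B + (V_CC−0.2−V_E)/R_C, giving V_E = 0.891 V.
I_C = (V_CC − 0.2 − V_E)/R_C = (12.8 − 0.891)/10 = 1.19 mA.
Check: I_B = (5.7 − 0.891)/12 = 0.401 mA, and β·I_B = 20 mA > I_C, confirming saturation.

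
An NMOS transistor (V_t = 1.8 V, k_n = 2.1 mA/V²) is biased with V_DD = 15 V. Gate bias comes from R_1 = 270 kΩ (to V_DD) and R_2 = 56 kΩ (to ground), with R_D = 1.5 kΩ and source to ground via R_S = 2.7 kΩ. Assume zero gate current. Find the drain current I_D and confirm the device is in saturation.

V_G = V_DD·R_2/(R_1+R_2) = 15×56/326 = 2.58 V.
Assume saturation: I_D = (k_n/2)(V_GS − V_t)² with V_GS = V_G − I_D·R_S = 2.58 − 2.7·I_D.
Substituting gives 7.65·I_D² − 5.4·I_D + 0.633 = 0, with roots I_D = 0.148 or 0.558 mA.
The root I_D = 0.558 mA gives V_GS = 1.07 V ≤ V_t, so take I_D = 0.148 mA.
Then V_GS = 2.18 V and V_DS = V_DD − I_D(R_D+R_S) = 15 − 0.148×4.2 = 14.4 V.
Saturation requires V_DS ≥ V_GS − V_t = 0.376 V; 14.4 ≥ 0.376 ✓.

I_D ≈ 0.15 mA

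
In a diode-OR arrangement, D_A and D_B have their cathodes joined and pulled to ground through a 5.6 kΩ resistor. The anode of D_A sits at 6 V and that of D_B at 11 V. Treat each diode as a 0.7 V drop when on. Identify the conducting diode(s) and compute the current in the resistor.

Assume both conduct. Then node N would need to be at both 6−0.7 = 5.3 V and 11−0.7 = 10.3 V, which is impossible.
Assume only D_B conducts: V_N = 11 − 0.7 = 10.3 V, so I_R = 10.3/5.6 = 1.84 mA.
Check D_A: its anode-to-cathode voltage is 6 − 10.3 = -4.3 V < 0.7 V, so it is off. The assumption is consistent.

Only D_B conducts; I_R ≈ 1.8 mA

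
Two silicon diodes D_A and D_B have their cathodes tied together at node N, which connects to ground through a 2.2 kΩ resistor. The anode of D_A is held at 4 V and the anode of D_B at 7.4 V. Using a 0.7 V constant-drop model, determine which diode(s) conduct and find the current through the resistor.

Assume both conduct. Then node N would need to be at both 4−0.7 = 3.3 V and 7.4−0.7 = 6.7 V, which is impossible.
Assume only D_B conducts: V_N = 7.4 − 0.7 = 6.7 V, so I_R = 6.7/2.2 = 3.05 mA.
Check D_A: its anode-to-cathode voltage is 4 − 6.7 = -2.7 V < 0.7 V, so it is off. The assumption is consistent.

Only D_B conducts; I_R ≈ 3 mA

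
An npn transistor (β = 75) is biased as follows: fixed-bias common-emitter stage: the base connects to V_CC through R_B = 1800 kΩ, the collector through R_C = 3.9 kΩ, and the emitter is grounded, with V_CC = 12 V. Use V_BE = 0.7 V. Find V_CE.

V_CE ≈ 10 V

Base loop: V_CC = I_B·R_B + V_BE, so I_B = (12 − 0.7)/1800 kΩ = 0.00628 mA.
In the active region I_C = β·I_B = 75 × 0.00628 = 0.471 mA.
Collector loop: V_CE = V_CC − I_C·R_C = 12 − 0.471×3.9 = 10.2 V.
Since V_CE = 10.2 V > V_CE(sat) ≈ 0.2 V, the transistor is in the active region as assumed.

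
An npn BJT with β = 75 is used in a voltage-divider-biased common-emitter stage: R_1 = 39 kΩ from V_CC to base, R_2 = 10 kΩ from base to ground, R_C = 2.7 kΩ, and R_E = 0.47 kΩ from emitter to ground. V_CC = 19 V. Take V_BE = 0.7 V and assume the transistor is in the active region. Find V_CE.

Thevenize the base divider: V_Th = V_CC·R_2/(R_1+R_2) = 19×10/49 = 3.88 V, R_Th = R_1‖R_2 = 7.96 kΩ.
Base-emitter loop: V_Th = I_B·R_Th + V_BE + (β+1)I_B·R_E, so I_B = (3.88 − 0.7) / (7.96 + 76×0.47) = 0.0727 mA.
I_C = β·I_B = 75×0.0727 = 5.46 mA, and I_E = (β+1)I_B = 5.53 mA.
V_CE = V_CC − I_C·R_C − I_E·R_E = 19 − 5.46×2.7 − 5.53×0.47 = 1.67 V.
V_CE = 1.67 V > 0.2 V confirms active-region operation.

V_CE ≈ 1.7 V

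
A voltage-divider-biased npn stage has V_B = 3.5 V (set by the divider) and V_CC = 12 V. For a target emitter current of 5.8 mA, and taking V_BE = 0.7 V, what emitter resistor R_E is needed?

V_E = V_B − V_BE = 3.5 − 0.7 = 2.8 V.
R_E = V_E / I_E = 2.8 / 5.8 = 0.483 kΩ.

R_E ≈ 0.48 kΩ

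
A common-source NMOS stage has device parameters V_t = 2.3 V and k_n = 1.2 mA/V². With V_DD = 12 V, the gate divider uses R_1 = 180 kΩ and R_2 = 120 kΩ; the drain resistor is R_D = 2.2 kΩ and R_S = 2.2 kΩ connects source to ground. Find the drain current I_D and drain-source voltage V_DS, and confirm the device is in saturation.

I_D ≈ 0.66 mA, V_DS ≈ 9.1 V

V_G = V_DD·R_2/(R_1+R_2) = 12×120/300 = 4.8 V.
Assume saturation: I_D = (k_n/2)(V_GS − V_t)² with V_GS = V_G − I_D·R_S = 4.8 − 2.2·I_D.
Substituting gives 2.9·I_D² − 7.6·I_D + 3.75 = 0, with roots I_D = 0.66 or 1.96 mA.
The root I_D = 1.96 mA gives V_GS = 0.494 V ≤ V_t, so take I_D = 0.66 mA.
Then V_GS = 3.35 V and V_DS = V_DD − I_D(R_D+R_S) = 12 − 0.66×4.4 = 9.1 V.
Saturation requires V_DS ≥ V_GS − V_t = 1.05 V; 9.1 ≥ 1.05 ✓.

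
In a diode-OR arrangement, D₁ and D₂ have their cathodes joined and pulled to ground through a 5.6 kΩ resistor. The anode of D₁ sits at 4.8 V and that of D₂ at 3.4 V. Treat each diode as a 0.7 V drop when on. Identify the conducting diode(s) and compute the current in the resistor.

Only D₁ conducts; I_R ≈ 0.73 mA

Assume both conduct. Then node N would need to be at both 4.8−0.7 = 4.1 V and 3.4−0.7 = 2.7 V, which is impossible.
Assume only D₁ conducts: V_N = 4.8 − 0.7 = 4.1 V, so I_R = 4.1/5.6 = 0.732 mA.
Check D₂: its anode-to-cathode voltage is 3.4 − 4.1 = -0.7 V < 0.7 V, so it is off. The assumption is consistent.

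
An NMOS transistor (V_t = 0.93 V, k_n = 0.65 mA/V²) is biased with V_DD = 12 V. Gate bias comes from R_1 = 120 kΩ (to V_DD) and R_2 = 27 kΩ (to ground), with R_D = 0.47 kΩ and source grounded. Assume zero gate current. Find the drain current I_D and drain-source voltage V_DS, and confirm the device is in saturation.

V_G = V_DD·R_2/(R_1+R_2) = 12×27/147 = 2.2 V. With the source grounded, V_GS = V_G = 2.2 V.
Assume saturation: I_D = (k_n/2)(V_GS − V_t)² = (0.65/2)×(2.2 − 0.93)² = 0.325×1.27² = 0.528 mA.
V_DS = V_DD − I_D·R_D = 12 − 0.528×0.47 = 11.8 V.
Saturation requires V_DS ≥ V_GS − V_t = 1.27 V; 11.8 ≥ 1.27 ✓.

I_D ≈ 0.53 mA, V_DS ≈ 12 V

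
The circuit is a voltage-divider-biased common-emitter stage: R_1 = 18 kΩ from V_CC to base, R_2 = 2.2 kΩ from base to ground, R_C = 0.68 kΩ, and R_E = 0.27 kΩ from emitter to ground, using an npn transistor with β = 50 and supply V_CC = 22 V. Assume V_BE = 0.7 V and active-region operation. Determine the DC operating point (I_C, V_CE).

I_C ≈ 5.4 mA, V_CE ≈ 17 V

Thevenize the base divider: V_Th = V_CC·R_2/(R_1+R_2) = 22×2.2/20.2 = 2.4 V, R_Th = R_1‖R_2 = 1.96 kΩ.
Base-emitter loop: V_Th = I_B·R_Th + V_BE + (β+1)I_B·R_E, so I_B = (2.4 − 0.7) / (1.96 + 51×0.27) = 0.108 mA.
I_C = β·I_B = 50×0.108 = 5.39 mA, and I_E = (β+1)I_B = 5.5 mA.
V_CE = V_CC − I_C·R_C − I_E·R_E = 22 − 5.39×0.68 − 5.5×0.27 = 16.8 V.
V_CE = 16.8 V > 0.2 V confirms active-region operation.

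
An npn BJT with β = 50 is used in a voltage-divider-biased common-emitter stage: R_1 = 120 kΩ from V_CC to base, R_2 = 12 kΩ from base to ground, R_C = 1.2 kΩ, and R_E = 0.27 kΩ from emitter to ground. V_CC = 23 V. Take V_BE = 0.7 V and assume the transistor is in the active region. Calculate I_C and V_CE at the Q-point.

I_C ≈ 2.8 mA, V_CE ≈ 19 V

Thevenize the base divider: V_Th = V_CC·R_2/(R_1+R_2) = 23×12/132 = 2.09 V, R_Th = R_1‖R_2 = 10.9 kΩ.
Base-emitter loop: V_Th = I_B·R_Th + V_BE + (β+1)I_B·R_E, so I_B = (2.09 − 0.7) / (10.9 + 51×0.27) = 0.0564 mA.
I_C = β·I_B = 50×0.0564 = 2.82 mA, and I_E = (β+1)I_B = 2.87 mA.
V_CE = V_CC − I_C·R_C − I_E·R_E = 23 − 2.82×1.2 − 2.87×0.27 = 18.8 V.
V_CE = 18.8 V > 0.2 V confirms active-region operation.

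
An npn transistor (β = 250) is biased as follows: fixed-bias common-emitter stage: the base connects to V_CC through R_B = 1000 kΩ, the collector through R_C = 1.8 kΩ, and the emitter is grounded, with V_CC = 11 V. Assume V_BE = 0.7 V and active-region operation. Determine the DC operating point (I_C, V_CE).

Base loop: V_CC = I_B·R_B + V_BE, so I_B = (11 − 0.7)/1000 kΩ = 0.0103 mA.
In the active region I_C = β·I_B = 250 × 0.0103 = 2.58 mA.
Collector loop: V_CE = V_CC − I_C·R_C = 11 − 2.58×1.8 = 6.36 V.
Since V_CE = 6.36 V > V_CE(sat) ≈ 0.2 V, the transistor is in the active region as assumed.

I_C ≈ 2.6 mA, V_CE ≈ 6.4 V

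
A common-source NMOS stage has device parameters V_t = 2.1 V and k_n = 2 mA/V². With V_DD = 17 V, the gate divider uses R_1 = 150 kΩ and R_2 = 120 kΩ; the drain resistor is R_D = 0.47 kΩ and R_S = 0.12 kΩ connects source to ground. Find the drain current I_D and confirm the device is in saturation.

I_D ≈ 14 mA

V_G = V_DD·R_2/(R_1+R_2) = 17×120/270 = 7.56 V.
Assume saturation: I_D = (k_n/2)(V_GS − V_t)² with V_GS = V_G − I_D·R_S = 7.56 − 0.12·I_D.
Substituting gives 0.0144·I_D² − 2.31·I_D + 29.8 = 0, with roots I_D = 14.1 or 146 mA.
The root I_D = 146 mA gives V_GS = -9.99 V ≤ V_t, so take I_D = 14.1 mA.
Then V_GS = 5.86 V and V_DS = V_DD − I_D(R_D+R_S) = 17 − 14.1×0.59 = 8.66 V.
Saturation requires V_DS ≥ V_GS − V_t = 3.76 V; 8.66 ≥ 3.76 ✓.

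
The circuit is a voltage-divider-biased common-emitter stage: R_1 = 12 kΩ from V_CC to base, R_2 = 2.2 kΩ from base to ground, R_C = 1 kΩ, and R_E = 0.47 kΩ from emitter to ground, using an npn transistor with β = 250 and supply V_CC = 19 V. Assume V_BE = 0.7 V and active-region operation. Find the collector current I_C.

Thevenize the base divider: V_Th = V_CC·R_2/(R_1+R_2) = 19×2.2/14.2 = 2.94 V, R_Th = R_1‖R_2 = 1.86 kΩ.
Base-emitter loop: V_Th = I_B·R_Th + V_BE + (β+1)I_B·R_E, so I_B = (2.94 − 0.7) / (1.86 + 251×0.47) = 0.0187 mA.
I_C = β·I_B = 250×0.0187 = 4.68 mA, and I_E = (β+1)I_B = 4.7 mA.
V_CE = V_CC − I_C·R_C − I_E·R_E = 19 − 4.68×1 − 4.7×0.47 = 12.1 V.
V_CE = 12.1 V > 0.2 V confirms active-region operation.

I_C ≈ 4.7 mA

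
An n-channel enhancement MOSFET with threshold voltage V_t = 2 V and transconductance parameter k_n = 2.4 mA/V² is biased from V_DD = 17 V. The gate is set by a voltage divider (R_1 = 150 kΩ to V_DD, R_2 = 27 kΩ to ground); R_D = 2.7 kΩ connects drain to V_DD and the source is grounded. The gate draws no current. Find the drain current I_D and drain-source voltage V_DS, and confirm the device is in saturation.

V_G = V_DD·R_2/(R_1+R_2) = 17×27/177 = 2.59 V. With the source grounded, V_GS = V_G = 2.59 V.
Assume saturation: I_D = (k_n/2)(V_GS − V_t)² = (2.4/2)×(2.59 − 2)² = 1.2×0.593² = 0.422 mA.
V_DS = V_DD − I_D·R_D = 17 − 0.422×2.7 = 15.9 V.
Saturation requires V_DS ≥ V_GS − V_t = 0.593 V; 15.9 ≥ 0.593 ✓.

I_D ≈ 0.42 mA, V_DS ≈ 16 V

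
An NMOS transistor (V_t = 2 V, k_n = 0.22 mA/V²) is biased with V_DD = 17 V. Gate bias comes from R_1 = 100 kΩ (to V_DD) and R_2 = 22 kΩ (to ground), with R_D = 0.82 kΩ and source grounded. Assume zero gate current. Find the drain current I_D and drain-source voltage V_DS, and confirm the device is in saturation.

I_D ≈ 0.12 mA, V_DS ≈ 17 V

V_G = V_DD·R_2/(R_1+R_2) = 17×22/122 = 3.07 V. With the source grounded, V_GS = V_G = 3.07 V.
Assume saturation: I_D = (k_n/2)(V_GS − V_t)² = (0.22/2)×(3.07 − 2)² = 0.11×1.07² = 0.125 mA.
V_DS = V_DD − I_D·R_D = 17 − 0.125×0.82 = 16.9 V.
Saturation requires V_DS ≥ V_GS − V_t = 1.07 V; 16.9 ≥ 1.07 ✓.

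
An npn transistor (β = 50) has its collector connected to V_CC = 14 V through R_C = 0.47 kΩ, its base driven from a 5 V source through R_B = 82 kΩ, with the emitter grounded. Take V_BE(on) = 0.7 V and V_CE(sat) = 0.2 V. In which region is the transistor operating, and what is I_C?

Assume active. Base-emitter loop: I_B = (V_BB − V_BE)/R_B = (5 − 0.7)/82 = 0.0524 mA.
I_C = β·I_B = 50×0.0524 = 2.62 mA.
V_CE = V_CC − I_C·R_C = 14 − 2.62×0.47 = 12.8 V > V_CE(sat), so the active-region assumption holds.

active; I_C ≈ 2.6 mA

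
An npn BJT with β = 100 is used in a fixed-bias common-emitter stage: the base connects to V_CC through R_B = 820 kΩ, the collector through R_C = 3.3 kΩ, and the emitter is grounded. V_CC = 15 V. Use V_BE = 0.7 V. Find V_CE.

Base loop: V_CC = I_B·R_B + V_BE, so I_B = (15 − 0.7)/820 kΩ = 0.0174 mA.
In the active region I_C = β·I_B = 100 × 0.0174 = 1.74 mA.
Collector loop: V_CE = V_CC − I_C·R_C = 15 − 1.74×3.3 = 9.25 V.
Since V_CE = 9.25 V > V_CE(sat) ≈ 0.2 V, the transistor is in the active region as assumed.

V_CE ≈ 9.2 V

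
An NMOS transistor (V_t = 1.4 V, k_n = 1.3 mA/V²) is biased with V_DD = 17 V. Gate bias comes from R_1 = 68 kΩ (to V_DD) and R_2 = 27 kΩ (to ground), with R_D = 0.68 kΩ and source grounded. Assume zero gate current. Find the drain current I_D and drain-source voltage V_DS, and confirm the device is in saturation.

I_D ≈ 7.7 mA, V_DS ≈ 12 V

V_G = V_DD·R_2/(R_1+R_2) = 17×27/95 = 4.83 V. With the source grounded, V_GS = V_G = 4.83 V.
Assume saturation: I_D = (k_n/2)(V_GS − V_t)² = (1.3/2)×(4.83 − 1.4)² = 0.65×3.43² = 7.65 mA.
V_DS = V_DD − I_D·R_D = 17 − 7.65×0.68 = 11.8 V.
Saturation requires V_DS ≥ V_GS − V_t = 3.43 V; 11.8 ≥ 3.43 ✓.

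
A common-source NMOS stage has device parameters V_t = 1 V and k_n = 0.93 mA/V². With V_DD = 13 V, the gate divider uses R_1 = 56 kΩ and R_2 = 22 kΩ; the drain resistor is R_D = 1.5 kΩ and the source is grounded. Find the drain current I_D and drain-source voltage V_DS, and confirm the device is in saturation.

I_D ≈ 3.3 mA, V_DS ≈ 8 V

V_G = V_DD·R_2/(R_1+R_2) = 13×22/78 = 3.67 V. With the source grounded, V_GS = V_G = 3.67 V.
Assume saturation: I_D = (k_n/2)(V_GS − V_t)² = (0.93/2)×(3.67 − 1)² = 0.465×2.67² = 3.31 mA.
V_DS = V_DD − I_D·R_D = 13 − 3.31×1.5 = 8.04 V.
Saturation requires V_DS ≥ V_GS − V_t = 2.67 V; 8.04 ≥ 2.67 ✓.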